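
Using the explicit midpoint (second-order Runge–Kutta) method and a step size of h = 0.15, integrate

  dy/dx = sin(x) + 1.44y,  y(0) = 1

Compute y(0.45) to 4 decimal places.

2.0250

Midpoint: k1 = f(x_n, y_n); k2 = f(x_n + h/2, y_n + (h/2)·k1); y_{n+1} = y_n + h·k2.
x=0.000000, y=1.000000:
  k1 = f(0.000000, 1.000000) = 1.440000
  k2 = f(0.075000, 1.108000) = 1.670450
  y ← 1.000000 + 0.15·1.670450 = 1.250567
x=0.150000, y=1.250567:
  k1 = f(0.150000, 1.250567) = 1.950255
  k2 = f(0.225000, 1.396837) = 2.234551
  y ← 1.250567 + 0.15·2.234551 = 1.585750
x=0.300000, y=1.585750:
  k1 = f(0.300000, 1.585750) = 2.579000
  k2 = f(0.375000, 1.779175) = 2.928285
  y ← 1.585750 + 0.15·2.928285 = 2.024993
y(0.45) ≈ 2.0250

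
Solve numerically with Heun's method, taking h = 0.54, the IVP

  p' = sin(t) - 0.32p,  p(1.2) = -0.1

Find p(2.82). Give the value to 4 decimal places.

Heun: k1 = f(t_n, p_n); k2 = f(t_n + h, p_n + h·k1); p_{n+1} = p_n + (h/2)·(k1 + k2).
t=1.200000, p=-0.100000:
  k1 = f(1.200000, -0.100000) = 0.964039
  k2 = f(1.740000, 0.420581) = 0.851133
  p ← -0.100000 + (0.54/2)·(0.964039 + 0.851133) = 0.390097
t=1.740000, p=0.390097:
  k1 = f(1.740000, 0.390097) = 0.860888
  k2 = f(2.280000, 0.854976) = 0.485288
  p ← 0.390097 + (0.54/2)·(0.860888 + 0.485288) = 0.753564
t=2.280000, p=0.753564:
  k1 = f(2.280000, 0.753564) = 0.517740
  k2 = f(2.820000, 1.033144) = -0.014528
  p ← 0.753564 + (0.54/2)·(0.517740 + (-0.014528)) = 0.889431
p(2.82) ≈ 0.8894

0.8894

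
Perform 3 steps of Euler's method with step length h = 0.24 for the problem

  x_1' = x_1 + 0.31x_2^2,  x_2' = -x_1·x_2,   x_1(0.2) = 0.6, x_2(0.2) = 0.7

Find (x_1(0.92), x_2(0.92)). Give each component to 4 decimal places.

Euler on (x_1,x_2): x_1_{n+1} = x_1_n + h·x_1', x_2_{n+1} = x_2_n + h·x_2'.
0.200000: (0.600000, 0.700000); f=(0.751900, -0.420000) → (0.780456, 0.599200)
0.440000: (0.780456, 0.599200); f=(0.891759, -0.467649) → (0.994478, 0.486964)
0.680000: (0.994478, 0.486964); f=(1.067990, -0.484275) → (1.250796, 0.370738)
(x_1(0.92), x_2(0.92)) ≈ (1.2508, 0.3707)

1.2508, 0.3707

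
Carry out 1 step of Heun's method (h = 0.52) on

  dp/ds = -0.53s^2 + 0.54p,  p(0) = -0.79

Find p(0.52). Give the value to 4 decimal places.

-1.0802

Heun: k1 = f(s_n, p_n); k2 = f(s_n + h, p_n + h·k1); p_{n+1} = p_n + (h/2)·(k1 + k2).
s=0.000000, p=-0.790000:
  k1 = f(0.000000, -0.790000) = -0.426600
  k2 = f(0.520000, -1.011832) = -0.689701
  p ← -0.790000 + (0.52/2)·(-0.426600 + (-0.689701)) = -1.080238
p(0.52) ≈ -1.0802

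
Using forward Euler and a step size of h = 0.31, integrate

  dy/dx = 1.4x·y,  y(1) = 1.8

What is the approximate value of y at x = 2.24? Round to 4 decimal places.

12.6709

Euler: y_{n+1} = y_n + h·f(x_n, y_n).
x=1.000000, y=1.800000: f=2.520000 → y ← 1.800000 + 0.31·2.520000 = 2.581200
x=1.310000, y=2.581200: f=4.733921 → y ← 2.581200 + 0.31·4.733921 = 4.048715
x=1.620000, y=4.048715: f=9.182487 → y ← 4.048715 + 0.31·9.182487 = 6.895286
x=1.930000, y=6.895286: f=18.631064 → y ← 6.895286 + 0.31·18.631064 = 12.670916
y(2.24) ≈ 12.6709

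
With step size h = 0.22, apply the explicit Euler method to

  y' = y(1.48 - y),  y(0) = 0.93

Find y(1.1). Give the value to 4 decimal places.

1.3483

Euler: y_{n+1} = y_n + h·f(t_n, y_n).
t=0.000000, y=0.930000: f=0.511500 → y ← 0.930000 + 0.22·0.511500 = 1.042530
t=0.220000, y=1.042530: f=0.456076 → y ← 1.042530 + 0.22·0.456076 = 1.142867
t=0.440000, y=1.142867: f=0.385298 → y ← 1.142867 + 0.22·0.385298 = 1.227632
t=0.660000, y=1.227632: f=0.309815 → y ← 1.227632 + 0.22·0.309815 = 1.295792
t=0.880000, y=1.295792: f=0.238696 → y ← 1.295792 + 0.22·0.238696 = 1.348305
y(1.1) ≈ 1.3483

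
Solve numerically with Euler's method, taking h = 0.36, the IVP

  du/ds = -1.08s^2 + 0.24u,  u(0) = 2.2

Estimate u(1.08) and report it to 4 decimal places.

Euler: u_{n+1} = u_n + h·f(s_n, u_n).
s=0.000000, u=2.200000: f=0.528000 → u ← 2.200000 + 0.36·0.528000 = 2.390080
s=0.360000, u=2.390080: f=0.433651 → u ← 2.390080 + 0.36·0.433651 = 2.546194
s=0.720000, u=2.546194: f=0.051215 → u ← 2.546194 + 0.36·0.051215 = 2.564632
u(1.08) ≈ 2.5646

2.5646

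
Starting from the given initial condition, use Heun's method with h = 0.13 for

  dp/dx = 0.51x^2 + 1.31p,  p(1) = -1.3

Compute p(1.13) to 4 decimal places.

-1.4591

Heun: k1 = f(x_n, p_n); k2 = f(x_n + h, p_n + h·k1); p_{n+1} = p_n + (h/2)·(k1 + k2).
x=1.000000, p=-1.300000:
  k1 = f(1.000000, -1.300000) = -1.193000
  k2 = f(1.130000, -1.455090) = -1.254949
  p ← -1.300000 + (0.13/2)·(-1.193000 + (-1.254949)) = -1.459117
p(1.13) ≈ -1.4591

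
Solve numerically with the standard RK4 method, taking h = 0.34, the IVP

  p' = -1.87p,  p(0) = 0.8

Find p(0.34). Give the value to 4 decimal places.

RK4: k1 = f(t_n, p_n); k2 = f(t_n + h/2, p_n + (h/2)·k1); k3 = f(t_n + h/2, p_n + (h/2)·k2); k4 = f(t_n + h, p_n + h·k3); p_{n+1} = p_n + (h/6)·(k1 + 2k2 + 2k3 + k4).
t=0.000000, p=0.800000:
  k1 = f(0.000000, 0.800000) = -1.496000
  k2 = f(0.170000, 0.545680) = -1.020422
  k3 = f(0.170000, 0.626528) = -1.171608
  k4 = f(0.340000, 0.401653) = -0.751092
  p ← 0.800000 + (0.34/6)·(k1 + 2k2 + 2k3 + k4) = 0.424235
p(0.34) ≈ 0.4242

0.4242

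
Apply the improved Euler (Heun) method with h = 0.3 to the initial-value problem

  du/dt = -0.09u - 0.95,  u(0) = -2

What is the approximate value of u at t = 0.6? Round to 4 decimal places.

Heun: k1 = f(t_n, u_n); k2 = f(t_n + h, u_n + h·k1); u_{n+1} = u_n + (h/2)·(k1 + k2).
t=0.000000, u=-2.000000:
  k1 = f(0.000000, -2.000000) = -0.770000
  k2 = f(0.300000, -2.231000) = -0.749210
  u ← -2.000000 + (0.3/2)·(-0.770000 + (-0.749210)) = -2.227882
t=0.300000, u=-2.227882:
  k1 = f(0.300000, -2.227882) = -0.749491
  k2 = f(0.600000, -2.452729) = -0.729254
  u ← -2.227882 + (0.3/2)·(-0.749491 + (-0.729254)) = -2.449693
u(0.6) ≈ -2.4497

-2.4497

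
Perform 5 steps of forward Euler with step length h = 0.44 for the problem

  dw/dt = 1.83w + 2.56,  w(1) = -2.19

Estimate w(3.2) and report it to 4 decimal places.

Euler: w_{n+1} = w_n + h·f(t_n, w_n).
t=1.000000, w=-2.190000: f=-1.447700 → w ← -2.190000 + 0.44·(-1.447700) = -2.826988
t=1.440000, w=-2.826988: f=-2.613388 → w ← -2.826988 + 0.44·(-2.613388) = -3.976879
t=1.880000, w=-3.976879: f=-4.717688 → w ← -3.976879 + 0.44·(-4.717688) = -6.052661
t=2.320000, w=-6.052661: f=-8.516371 → w ← -6.052661 + 0.44·(-8.516371) = -9.799865
t=2.760000, w=-9.799865: f=-15.373752 → w ← -9.799865 + 0.44·(-15.373752) = -16.564315
w(3.2) ≈ -16.5643

-16.5643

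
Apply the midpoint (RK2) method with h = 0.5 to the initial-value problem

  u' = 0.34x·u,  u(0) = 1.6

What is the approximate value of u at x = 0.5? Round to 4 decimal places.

1.6680

Midpoint: k1 = f(x_n, u_n); k2 = f(x_n + h/2, u_n + (h/2)·k1); u_{n+1} = u_n + h·k2.
x=0.000000, u=1.600000:
  k1 = f(0.000000, 1.600000) = 0.000000
  k2 = f(0.250000, 1.600000) = 0.136000
  u ← 1.600000 + 0.5·0.136000 = 1.668000
u(0.5) ≈ 1.6680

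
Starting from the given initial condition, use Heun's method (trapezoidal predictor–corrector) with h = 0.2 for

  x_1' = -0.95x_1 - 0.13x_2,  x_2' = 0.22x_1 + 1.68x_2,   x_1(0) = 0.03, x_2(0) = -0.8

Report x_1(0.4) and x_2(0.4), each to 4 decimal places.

0.0700, -1.5457

Heun on (x_1,x_2): k1 = f(t_n, state_n); k2 = f(t_n + h, state_n + h·k1); state_{n+1} = state_n + (h/2)·(k1 + k2).
0.000000: (0.030000, -0.800000)
  k1 = (0.075500, -1.337400)
  predictor → (0.045100, -1.067480)
  k2 = (0.095927, -1.783444)
  → (0.047143, -1.112084)
0.200000: (0.047143, -1.112084)
  k1 = (0.099785, -1.857930)
  predictor → (0.067100, -1.483671)
  k2 = (0.129132, -2.477805)
  → (0.070035, -1.545658)
(x_1(0.4), x_2(0.4)) ≈ (0.0700, -1.5457)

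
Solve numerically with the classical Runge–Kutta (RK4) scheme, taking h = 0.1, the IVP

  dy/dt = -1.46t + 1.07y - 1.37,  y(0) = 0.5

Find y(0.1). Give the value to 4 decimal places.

RK4: k1 = f(t_n, y_n); k2 = f(t_n + h/2, y_n + (h/2)·k1); k3 = f(t_n + h/2, y_n + (h/2)·k2); k4 = f(t_n + h, y_n + h·k3); y_{n+1} = y_n + (h/6)·(k1 + 2k2 + 2k3 + k4).
t=0.000000, y=0.500000:
  k1 = f(0.000000, 0.500000) = -0.835000
  k2 = f(0.050000, 0.458250) = -0.952673
  k3 = f(0.050000, 0.452366) = -0.958968
  k4 = f(0.100000, 0.404103) = -1.083610
  y ← 0.500000 + (0.1/6)·(k1 + 2k2 + 2k3 + k4) = 0.404302
y(0.1) ≈ 0.4043

0.4043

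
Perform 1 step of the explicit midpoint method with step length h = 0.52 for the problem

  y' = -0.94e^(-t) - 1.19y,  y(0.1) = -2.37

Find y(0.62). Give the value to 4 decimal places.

Midpoint: k1 = f(t_n, y_n); k2 = f(t_n + h/2, y_n + (h/2)·k1); y_{n+1} = y_n + h·k2.
t=0.100000, y=-2.370000:
  k1 = f(0.100000, -2.370000) = 1.969753
  k2 = f(0.360000, -1.857864) = 1.555043
  y ← -2.370000 + 0.52·1.555043 = -1.561378
y(0.62) ≈ -1.5614

-1.5614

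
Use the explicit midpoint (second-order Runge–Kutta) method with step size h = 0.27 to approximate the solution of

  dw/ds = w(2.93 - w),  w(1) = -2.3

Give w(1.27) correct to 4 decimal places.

Midpoint: k1 = f(s_n, w_n); k2 = f(s_n + h/2, w_n + (h/2)·k1); w_{n+1} = w_n + h·k2.
s=1.000000, w=-2.300000:
  k1 = f(1.000000, -2.300000) = -12.029000
  k2 = f(1.135000, -3.923915) = -26.894180
  w ← -2.300000 + 0.27·(-26.894180) = -9.561429
w(1.27) ≈ -9.5614

-9.5614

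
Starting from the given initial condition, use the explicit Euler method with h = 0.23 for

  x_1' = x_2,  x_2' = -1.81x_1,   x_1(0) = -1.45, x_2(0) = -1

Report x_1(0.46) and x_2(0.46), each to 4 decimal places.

Euler on (x_1,x_2): x_1_{n+1} = x_1_n + h·x_1', x_2_{n+1} = x_2_n + h·x_2'.
0.000000: (-1.450000, -1.000000); f=(-1.000000, 2.624500) → (-1.680000, -0.396365)
0.230000: (-1.680000, -0.396365); f=(-0.396365, 3.040800) → (-1.771164, 0.303019)
(x_1(0.46), x_2(0.46)) ≈ (-1.7712, 0.3030)

-1.7712, 0.3030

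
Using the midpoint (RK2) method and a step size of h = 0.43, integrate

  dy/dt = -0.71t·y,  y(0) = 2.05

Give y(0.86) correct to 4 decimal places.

Midpoint: k1 = f(t_n, y_n); k2 = f(t_n + h/2, y_n + (h/2)·k1); y_{n+1} = y_n + h·k2.
t=0.000000, y=2.050000:
  k1 = f(0.000000, 2.050000) = 0.000000
  k2 = f(0.215000, 2.050000) = -0.312932
  y ← 2.050000 + 0.43·(-0.312932) = 1.915439
t=0.430000, y=1.915439:
  k1 = f(0.430000, 1.915439) = -0.584784
  k2 = f(0.645000, 1.789711) = -0.819598
  y ← 1.915439 + 0.43·(-0.819598) = 1.563012
y(0.86) ≈ 1.5630

1.5630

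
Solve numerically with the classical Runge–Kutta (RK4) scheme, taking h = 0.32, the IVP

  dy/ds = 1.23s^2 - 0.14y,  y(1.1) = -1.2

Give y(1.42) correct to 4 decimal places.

-0.5319

RK4: k1 = f(s_n, y_n); k2 = f(s_n + h/2, y_n + (h/2)·k1); k3 = f(s_n + h/2, y_n + (h/2)·k2); k4 = f(s_n + h, y_n + h·k3); y_{n+1} = y_n + (h/6)·(k1 + 2k2 + 2k3 + k4).
s=1.100000, y=-1.200000:
  k1 = f(1.100000, -1.200000) = 1.656300
  k2 = f(1.260000, -0.934992) = 2.083647
  k3 = f(1.260000, -0.866616) = 2.074074
  k4 = f(1.420000, -0.536296) = 2.555253
  y ← -1.200000 + (0.32/6)·(k1 + 2k2 + 2k3 + k4) = -0.531894
y(1.42) ≈ -0.5319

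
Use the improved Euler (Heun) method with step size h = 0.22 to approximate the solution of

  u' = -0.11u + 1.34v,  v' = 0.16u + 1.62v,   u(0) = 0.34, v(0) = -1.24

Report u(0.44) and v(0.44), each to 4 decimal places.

Heun on (u,v): k1 = f(t_n, state_n); k2 = f(t_n + h, state_n + h·k1); state_{n+1} = state_n + (h/2)·(k1 + k2).
0.000000: (0.340000, -1.240000)
  k1 = (-1.699000, -1.954400)
  predictor → (-0.033780, -1.669968)
  k2 = (-2.234041, -2.710753)
  → (-0.092635, -1.753167)
0.220000: (-0.092635, -1.753167)
  k1 = (-2.339054, -2.854952)
  predictor → (-0.607226, -2.381256)
  k2 = (-3.124088, -3.954791)
  → (-0.693580, -2.502239)
(u(0.44), v(0.44)) ≈ (-0.6936, -2.5022)

-0.6936, -2.5022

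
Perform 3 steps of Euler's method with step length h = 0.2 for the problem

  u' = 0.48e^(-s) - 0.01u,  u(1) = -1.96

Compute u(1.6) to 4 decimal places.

-1.8606

Euler: u_{n+1} = u_n + h·f(s_n, u_n).
s=1.000000, u=-1.960000: f=0.196182 → u ← -1.960000 + 0.2·0.196182 = -1.920764
s=1.200000, u=-1.920764: f=0.163781 → u ← -1.920764 + 0.2·0.163781 = -1.888007
s=1.400000, u=-1.888007: f=0.137247 → u ← -1.888007 + 0.2·0.137247 = -1.860558
u(1.6) ≈ -1.8606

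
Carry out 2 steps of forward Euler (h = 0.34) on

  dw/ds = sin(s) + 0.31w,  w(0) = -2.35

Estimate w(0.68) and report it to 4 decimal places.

Euler: w_{n+1} = w_n + h·f(s_n, w_n).
s=0.000000, w=-2.350000: f=-0.728500 → w ← -2.350000 + 0.34·(-0.728500) = -2.597690
s=0.340000, w=-2.597690: f=-0.471797 → w ← -2.597690 + 0.34·(-0.471797) = -2.758101
w(0.68) ≈ -2.7581

-2.7581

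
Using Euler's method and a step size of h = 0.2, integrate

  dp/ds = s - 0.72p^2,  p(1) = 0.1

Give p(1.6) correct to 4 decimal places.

Euler: p_{n+1} = p_n + h·f(s_n, p_n).
s=1.000000, p=0.100000: f=0.992800 → p ← 0.100000 + 0.2·0.992800 = 0.298560
s=1.200000, p=0.298560: f=1.135821 → p ← 0.298560 + 0.2·1.135821 = 0.525724
s=1.400000, p=0.525724: f=1.201002 → p ← 0.525724 + 0.2·1.201002 = 0.765925
p(1.6) ≈ 0.7659

0.7659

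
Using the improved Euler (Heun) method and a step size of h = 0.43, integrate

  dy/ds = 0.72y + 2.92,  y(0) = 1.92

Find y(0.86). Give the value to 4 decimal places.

6.9567

Heun: k1 = f(s_n, y_n); k2 = f(s_n + h, y_n + h·k1); y_{n+1} = y_n + (h/2)·(k1 + k2).
s=0.000000, y=1.920000:
  k1 = f(0.000000, 1.920000) = 4.302400
  k2 = f(0.430000, 3.770032) = 5.634423
  y ← 1.920000 + (0.43/2)·(4.302400 + 5.634423) = 4.056417
s=0.430000, y=4.056417:
  k1 = f(0.430000, 4.056417) = 5.840620
  k2 = f(0.860000, 6.567884) = 7.648876
  y ← 4.056417 + (0.43/2)·(5.840620 + 7.648876) = 6.956659
y(0.86) ≈ 6.9567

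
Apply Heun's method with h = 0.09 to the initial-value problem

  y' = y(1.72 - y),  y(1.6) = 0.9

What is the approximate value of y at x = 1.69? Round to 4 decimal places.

Heun: k1 = f(x_n, y_n); k2 = f(x_n + h, y_n + h·k1); y_{n+1} = y_n + (h/2)·(k1 + k2).
x=1.600000, y=0.900000:
  k1 = f(1.600000, 0.900000) = 0.738000
  k2 = f(1.690000, 0.966420) = 0.728275
  y ← 0.900000 + (0.09/2)·(0.738000 + 0.728275) = 0.965982
y(1.69) ≈ 0.9660

0.9660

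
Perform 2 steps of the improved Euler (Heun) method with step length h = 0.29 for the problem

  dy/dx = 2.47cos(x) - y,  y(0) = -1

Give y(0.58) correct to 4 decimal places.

0.4270

Heun: k1 = f(x_n, y_n); k2 = f(x_n + h, y_n + h·k1); y_{n+1} = y_n + (h/2)·(k1 + k2).
x=0.000000, y=-1.000000:
  k1 = f(0.000000, -1.000000) = 3.470000
  k2 = f(0.290000, 0.006300) = 2.360562
  y ← -1.000000 + (0.29/2)·(3.470000 + 2.360562) = -0.154568
x=0.290000, y=-0.154568:
  k1 = f(0.290000, -0.154568) = 2.521431
  k2 = f(0.580000, 0.576646) = 1.489416
  y ← -0.154568 + (0.29/2)·(2.521431 + 1.489416) = 0.427004
y(0.58) ≈ 0.4270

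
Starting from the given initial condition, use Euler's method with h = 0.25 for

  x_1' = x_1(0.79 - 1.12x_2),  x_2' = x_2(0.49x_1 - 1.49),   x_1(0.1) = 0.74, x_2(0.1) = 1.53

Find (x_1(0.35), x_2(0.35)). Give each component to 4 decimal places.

0.5691, 1.0988

Euler on (x_1,x_2): x_1_{n+1} = x_1_n + h·x_1', x_2_{n+1} = x_2_n + h·x_2'.
0.100000: (0.740000, 1.530000); f=(-0.683464, -1.724922) → (0.569134, 1.098769)
(x_1(0.35), x_2(0.35)) ≈ (0.5691, 1.0988)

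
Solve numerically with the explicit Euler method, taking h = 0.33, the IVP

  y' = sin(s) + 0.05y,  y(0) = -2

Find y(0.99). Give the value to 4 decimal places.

Euler: y_{n+1} = y_n + h·f(s_n, y_n).
s=0.000000, y=-2.000000: f=-0.100000 → y ← -2.000000 + 0.33·(-0.100000) = -2.033000
s=0.330000, y=-2.033000: f=0.222393 → y ← -2.033000 + 0.33·0.222393 = -1.959610
s=0.660000, y=-1.959610: f=0.515136 → y ← -1.959610 + 0.33·0.515136 = -1.789615
y(0.99) ≈ -1.7896

-1.7896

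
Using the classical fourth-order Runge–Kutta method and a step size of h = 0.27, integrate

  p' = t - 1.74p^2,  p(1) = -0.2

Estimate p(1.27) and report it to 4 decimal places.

RK4: k1 = f(t_n, p_n); k2 = f(t_n + h/2, p_n + (h/2)·k1); k3 = f(t_n + h/2, p_n + (h/2)·k2); k4 = f(t_n + h, p_n + h·k3); p_{n+1} = p_n + (h/6)·(k1 + 2k2 + 2k3 + k4).
t=1.000000, p=-0.200000:
  k1 = f(1.000000, -0.200000) = 0.930400
  k2 = f(1.135000, -0.074396) = 1.125370
  k3 = f(1.135000, -0.048075) = 1.130978
  k4 = f(1.270000, 0.105364) = 1.250683
  p ← -0.200000 + (0.27/6)·(k1 + 2k2 + 2k3 + k4) = 0.101220
p(1.27) ≈ 0.1012

0.1012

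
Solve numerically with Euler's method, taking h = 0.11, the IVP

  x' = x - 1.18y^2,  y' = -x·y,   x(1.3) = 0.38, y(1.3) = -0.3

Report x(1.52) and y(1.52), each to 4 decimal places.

Euler on (x,y): x_{n+1} = x_n + h·x', y_{n+1} = y_n + h·y'.
1.300000: (0.380000, -0.300000); f=(0.273800, 0.114000) → (0.410118, -0.287460)
1.410000: (0.410118, -0.287460); f=(0.312611, 0.117893) → (0.444505, -0.274492)
(x(1.52), y(1.52)) ≈ (0.4445, -0.2745)

0.4445, -0.2745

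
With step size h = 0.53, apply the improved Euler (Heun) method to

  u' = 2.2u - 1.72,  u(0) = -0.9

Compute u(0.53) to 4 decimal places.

Heun: k1 = f(s_n, u_n); k2 = f(s_n + h, u_n + h·k1); u_{n+1} = u_n + (h/2)·(k1 + k2).
s=0.000000, u=-0.900000:
  k1 = f(0.000000, -0.900000) = -3.700000
  k2 = f(0.530000, -2.861000) = -8.014200
  u ← -0.900000 + (0.53/2)·(-3.700000 + (-8.014200)) = -4.004263
u(0.53) ≈ -4.0043

-4.0043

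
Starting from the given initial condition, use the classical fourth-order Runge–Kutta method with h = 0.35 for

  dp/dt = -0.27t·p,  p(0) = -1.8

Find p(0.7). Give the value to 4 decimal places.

RK4: k1 = f(t_n, p_n); k2 = f(t_n + h/2, p_n + (h/2)·k1); k3 = f(t_n + h/2, p_n + (h/2)·k2); k4 = f(t_n + h, p_n + h·k3); p_{n+1} = p_n + (h/6)·(k1 + 2k2 + 2k3 + k4).
t=0.000000, p=-1.800000:
  k1 = f(0.000000, -1.800000) = 0.000000
  k2 = f(0.175000, -1.800000) = 0.085050
  k3 = f(0.175000, -1.785116) = 0.084347
  k4 = f(0.350000, -1.770479) = 0.167310
  p ← -1.800000 + (0.35/6)·(k1 + 2k2 + 2k3 + k4) = -1.770477
t=0.350000, p=-1.770477:
  k1 = f(0.350000, -1.770477) = 0.167310
  k2 = f(0.525000, -1.741198) = 0.246815
  k3 = f(0.525000, -1.727285) = 0.244843
  k4 = f(0.700000, -1.684782) = 0.318424
  p ← -1.770477 + (0.35/6)·(k1 + 2k2 + 2k3 + k4) = -1.684783
p(0.7) ≈ -1.6848

-1.6848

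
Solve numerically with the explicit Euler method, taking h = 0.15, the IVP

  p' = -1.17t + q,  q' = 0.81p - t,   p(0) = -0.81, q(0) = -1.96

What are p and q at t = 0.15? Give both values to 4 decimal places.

Euler on (p,q): p_{n+1} = p_n + h·p', q_{n+1} = q_n + h·q'.
0.000000: (-0.810000, -1.960000); f=(-1.960000, -0.656100) → (-1.104000, -2.058415)
(p(0.15), q(0.15)) ≈ (-1.1040, -2.0584)

-1.1040, -2.0584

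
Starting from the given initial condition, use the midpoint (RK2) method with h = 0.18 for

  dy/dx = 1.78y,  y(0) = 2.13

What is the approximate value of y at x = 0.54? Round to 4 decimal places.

5.4977

Midpoint: k1 = f(x_n, y_n); k2 = f(x_n + h/2, y_n + (h/2)·k1); y_{n+1} = y_n + h·k2.
x=0.000000, y=2.130000:
  k1 = f(0.000000, 2.130000) = 3.791400
  k2 = f(0.090000, 2.471226) = 4.398782
  y ← 2.130000 + 0.18·4.398782 = 2.921781
x=0.180000, y=2.921781:
  k1 = f(0.180000, 2.921781) = 5.200770
  k2 = f(0.270000, 3.389850) = 6.033933
  y ← 2.921781 + 0.18·6.033933 = 4.007889
x=0.360000, y=4.007889:
  k1 = f(0.360000, 4.007889) = 7.134042
  k2 = f(0.450000, 4.649953) = 8.276916
  y ← 4.007889 + 0.18·8.276916 = 5.497734
y(0.54) ≈ 5.4977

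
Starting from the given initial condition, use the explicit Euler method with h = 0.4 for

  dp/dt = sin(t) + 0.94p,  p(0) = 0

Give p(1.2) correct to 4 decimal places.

Euler: p_{n+1} = p_n + h·f(t_n, p_n).
t=0.000000, p=0.000000: f=0.000000 → p ← 0.000000 + 0.4·0.000000 = 0.000000
t=0.400000, p=0.000000: f=0.389418 → p ← 0.000000 + 0.4·0.389418 = 0.155767
t=0.800000, p=0.155767: f=0.863777 → p ← 0.155767 + 0.4·0.863777 = 0.501278
p(1.2) ≈ 0.5013

0.5013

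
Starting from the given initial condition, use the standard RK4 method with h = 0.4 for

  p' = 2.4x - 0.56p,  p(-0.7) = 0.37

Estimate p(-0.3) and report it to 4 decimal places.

-0.1278

RK4: k1 = f(x_n, p_n); k2 = f(x_n + h/2, p_n + (h/2)·k1); k3 = f(x_n + h/2, p_n + (h/2)·k2); k4 = f(x_n + h, p_n + h·k3); p_{n+1} = p_n + (h/6)·(k1 + 2k2 + 2k3 + k4).
x=-0.700000, p=0.370000:
  k1 = f(-0.700000, 0.370000) = -1.887200
  k2 = f(-0.500000, -0.007440) = -1.195834
  k3 = f(-0.500000, 0.130833) = -1.273267
  k4 = f(-0.300000, -0.139307) = -0.641988
  p ← 0.370000 + (0.4/6)·(k1 + 2k2 + 2k3 + k4) = -0.127826
p(-0.3) ≈ -0.1278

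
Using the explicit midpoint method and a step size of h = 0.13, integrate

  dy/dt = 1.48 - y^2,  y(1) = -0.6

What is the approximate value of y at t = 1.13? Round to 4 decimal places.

-0.4437

Midpoint: k1 = f(t_n, y_n); k2 = f(t_n + h/2, y_n + (h/2)·k1); y_{n+1} = y_n + h·k2.
t=1.000000, y=-0.600000:
  k1 = f(1.000000, -0.600000) = 1.120000
  k2 = f(1.065000, -0.527200) = 1.202060
  y ← -0.600000 + 0.13·1.202060 = -0.443732
y(1.13) ≈ -0.4437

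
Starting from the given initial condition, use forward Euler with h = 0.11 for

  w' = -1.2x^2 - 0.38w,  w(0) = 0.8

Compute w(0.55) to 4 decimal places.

0.5996

Euler: w_{n+1} = w_n + h·f(x_n, w_n).
x=0.000000, w=0.800000: f=-0.304000 → w ← 0.800000 + 0.11·(-0.304000) = 0.766560
x=0.110000, w=0.766560: f=-0.305813 → w ← 0.766560 + 0.11·(-0.305813) = 0.732921
x=0.220000, w=0.732921: f=-0.336590 → w ← 0.732921 + 0.11·(-0.336590) = 0.695896
x=0.330000, w=0.695896: f=-0.395120 → w ← 0.695896 + 0.11·(-0.395120) = 0.652432
x=0.440000, w=0.652432: f=-0.480244 → w ← 0.652432 + 0.11·(-0.480244) = 0.599606
w(0.55) ≈ 0.5996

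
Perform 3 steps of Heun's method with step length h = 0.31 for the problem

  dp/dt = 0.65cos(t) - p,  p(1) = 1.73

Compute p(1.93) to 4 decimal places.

Heun: k1 = f(t_n, p_n); k2 = f(t_n + h, p_n + h·k1); p_{n+1} = p_n + (h/2)·(k1 + k2).
t=1.000000, p=1.730000:
  k1 = f(1.000000, 1.730000) = -1.378804
  k2 = f(1.310000, 1.302571) = -1.134968
  p ← 1.730000 + (0.31/2)·(-1.378804 + (-1.134968)) = 1.340365
t=1.310000, p=1.340365:
  k1 = f(1.310000, 1.340365) = -1.172763
  k2 = f(1.620000, 0.976809) = -1.008778
  p ← 1.340365 + (0.31/2)·(-1.172763 + (-1.008778)) = 1.002226
t=1.620000, p=1.002226:
  k1 = f(1.620000, 1.002226) = -1.034196
  k2 = f(1.930000, 0.681626) = -0.910119
  p ← 1.002226 + (0.31/2)·(-1.034196 + (-0.910119)) = 0.700858
p(1.93) ≈ 0.7009

0.7009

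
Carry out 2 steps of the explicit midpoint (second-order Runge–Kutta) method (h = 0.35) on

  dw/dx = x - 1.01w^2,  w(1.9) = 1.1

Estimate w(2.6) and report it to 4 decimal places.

Midpoint: k1 = f(x_n, w_n); k2 = f(x_n + h/2, w_n + (h/2)·k1); w_{n+1} = w_n + h·k2.
x=1.900000, w=1.100000:
  k1 = f(1.900000, 1.100000) = 0.677900
  k2 = f(2.075000, 1.218633) = 0.575084
  w ← 1.100000 + 0.35·0.575084 = 1.301279
x=2.250000, w=1.301279:
  k1 = f(2.250000, 1.301279) = 0.539738
  k2 = f(2.425000, 1.395734) = 0.457447
  w ← 1.301279 + 0.35·0.457447 = 1.461386
w(2.6) ≈ 1.4614

1.4614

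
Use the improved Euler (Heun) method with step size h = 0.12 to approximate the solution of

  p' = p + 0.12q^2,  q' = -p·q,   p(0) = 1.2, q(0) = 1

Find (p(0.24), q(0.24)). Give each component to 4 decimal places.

Heun on (p,q): k1 = f(t_n, state_n); k2 = f(t_n + h, state_n + h·k1); state_{n+1} = state_n + (h/2)·(k1 + k2).
0.000000: (1.200000, 1.000000)
  k1 = (1.320000, -1.200000)
  predictor → (1.358400, 0.856000)
  k2 = (1.446328, -1.162790)
  → (1.365980, 0.858233)
0.120000: (1.365980, 0.858233)
  k1 = (1.454367, -1.172328)
  predictor → (1.540504, 0.717553)
  k2 = (1.602290, -1.105393)
  → (1.549379, 0.721569)
(p(0.24), q(0.24)) ≈ (1.5494, 0.7216)

1.5494, 0.7216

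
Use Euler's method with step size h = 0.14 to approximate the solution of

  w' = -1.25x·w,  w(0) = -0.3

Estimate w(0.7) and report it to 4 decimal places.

Euler: w_{n+1} = w_n + h·f(x_n, w_n).
x=0.000000, w=-0.300000: f=0.000000 → w ← -0.300000 + 0.14·0.000000 = -0.300000
x=0.140000, w=-0.300000: f=0.052500 → w ← -0.300000 + 0.14·0.052500 = -0.292650
x=0.280000, w=-0.292650: f=0.102428 → w ← -0.292650 + 0.14·0.102428 = -0.278310
x=0.420000, w=-0.278310: f=0.146113 → w ← -0.278310 + 0.14·0.146113 = -0.257854
x=0.560000, w=-0.257854: f=0.180498 → w ← -0.257854 + 0.14·0.180498 = -0.232585
w(0.7) ≈ -0.2326

-0.2326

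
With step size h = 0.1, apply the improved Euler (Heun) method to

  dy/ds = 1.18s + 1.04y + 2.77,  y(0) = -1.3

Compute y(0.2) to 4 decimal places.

Heun: k1 = f(s_n, y_n); k2 = f(s_n + h, y_n + h·k1); y_{n+1} = y_n + (h/2)·(k1 + k2).
s=0.000000, y=-1.300000:
  k1 = f(0.000000, -1.300000) = 1.418000
  k2 = f(0.100000, -1.158200) = 1.683472
  y ← -1.300000 + (0.1/2)·(1.418000 + 1.683472) = -1.144926
s=0.100000, y=-1.144926:
  k1 = f(0.100000, -1.144926) = 1.697277
  k2 = f(0.200000, -0.975199) = 1.991793
  y ← -1.144926 + (0.1/2)·(1.697277 + 1.991793) = -0.960473
y(0.2) ≈ -0.9605

-0.9605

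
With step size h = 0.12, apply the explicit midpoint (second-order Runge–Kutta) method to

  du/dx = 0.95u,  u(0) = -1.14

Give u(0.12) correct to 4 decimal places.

-1.2774

Midpoint: k1 = f(x_n, u_n); k2 = f(x_n + h/2, u_n + (h/2)·k1); u_{n+1} = u_n + h·k2.
x=0.000000, u=-1.140000:
  k1 = f(0.000000, -1.140000) = -1.083000
  k2 = f(0.060000, -1.204980) = -1.144731
  u ← -1.140000 + 0.12·(-1.144731) = -1.277368
u(0.12) ≈ -1.2774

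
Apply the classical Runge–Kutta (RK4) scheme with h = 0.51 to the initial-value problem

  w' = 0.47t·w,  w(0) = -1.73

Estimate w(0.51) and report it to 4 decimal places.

RK4: k1 = f(t_n, w_n); k2 = f(t_n + h/2, w_n + (h/2)·k1); k3 = f(t_n + h/2, w_n + (h/2)·k2); k4 = f(t_n + h, w_n + h·k3); w_{n+1} = w_n + (h/6)·(k1 + 2k2 + 2k3 + k4).
t=0.000000, w=-1.730000:
  k1 = f(0.000000, -1.730000) = 0.000000
  k2 = f(0.255000, -1.730000) = -0.207340
  k3 = f(0.255000, -1.782872) = -0.213677
  k4 = f(0.510000, -1.838975) = -0.440802
  w ← -1.730000 + (0.51/6)·(k1 + 2k2 + 2k3 + k4) = -1.839041
w(0.51) ≈ -1.8390

-1.8390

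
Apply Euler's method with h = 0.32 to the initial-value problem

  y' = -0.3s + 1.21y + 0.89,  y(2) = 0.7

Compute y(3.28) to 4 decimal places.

Euler: y_{n+1} = y_n + h·f(s_n, y_n).
s=2.000000, y=0.700000: f=1.137000 → y ← 0.700000 + 0.32·1.137000 = 1.063840
s=2.320000, y=1.063840: f=1.481246 → y ← 1.063840 + 0.32·1.481246 = 1.537839
s=2.640000, y=1.537839: f=1.958785 → y ← 1.537839 + 0.32·1.958785 = 2.164650
s=2.960000, y=2.164650: f=2.621227 → y ← 2.164650 + 0.32·2.621227 = 3.003443
y(3.28) ≈ 3.0034

3.0034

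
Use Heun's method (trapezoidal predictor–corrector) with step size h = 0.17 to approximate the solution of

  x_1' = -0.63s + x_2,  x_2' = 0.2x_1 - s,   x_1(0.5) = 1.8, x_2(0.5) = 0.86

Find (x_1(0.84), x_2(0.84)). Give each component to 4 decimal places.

1.9364, 0.7601

Heun on (x_1,x_2): k1 = f(s_n, state_n); k2 = f(s_n + h, state_n + h·k1); state_{n+1} = state_n + (h/2)·(k1 + k2).
0.500000: (1.800000, 0.860000)
  k1 = (0.545000, -0.140000)
  predictor → (1.892650, 0.836200)
  k2 = (0.414100, -0.291470)
  → (1.881524, 0.823325)
0.670000: (1.881524, 0.823325)
  k1 = (0.401225, -0.293695)
  predictor → (1.949732, 0.773397)
  k2 = (0.244197, -0.450054)
  → (1.936384, 0.760106)
(x_1(0.84), x_2(0.84)) ≈ (1.9364, 0.7601)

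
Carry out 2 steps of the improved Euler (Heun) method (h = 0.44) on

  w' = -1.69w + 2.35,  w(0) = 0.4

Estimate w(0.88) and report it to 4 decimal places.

1.1093

Heun: k1 = f(t_n, w_n); k2 = f(t_n + h, w_n + h·k1); w_{n+1} = w_n + (h/2)·(k1 + k2).
t=0.000000, w=0.400000:
  k1 = f(0.000000, 0.400000) = 1.674000
  k2 = f(0.440000, 1.136560) = 0.429214
  w ← 0.400000 + (0.44/2)·(1.674000 + 0.429214) = 0.862707
t=0.440000, w=0.862707:
  k1 = f(0.440000, 0.862707) = 0.892025
  k2 = f(0.880000, 1.255198) = 0.228715
  w ← 0.862707 + (0.44/2)·(0.892025 + 0.228715) = 1.109270
w(0.88) ≈ 1.1093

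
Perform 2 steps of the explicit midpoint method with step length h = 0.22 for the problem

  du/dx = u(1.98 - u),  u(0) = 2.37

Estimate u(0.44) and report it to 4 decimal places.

Midpoint: k1 = f(x_n, u_n); k2 = f(x_n + h/2, u_n + (h/2)·k1); u_{n+1} = u_n + h·k2.
x=0.000000, u=2.370000:
  k1 = f(0.000000, 2.370000) = -0.924300
  k2 = f(0.110000, 2.268327) = -0.654020
  u ← 2.370000 + 0.22·(-0.654020) = 2.226116
x=0.220000, u=2.226116:
  k1 = f(0.220000, 2.226116) = -0.547882
  k2 = f(0.330000, 2.165849) = -0.402520
  u ← 2.226116 + 0.22·(-0.402520) = 2.137561
u(0.44) ≈ 2.1376

2.1376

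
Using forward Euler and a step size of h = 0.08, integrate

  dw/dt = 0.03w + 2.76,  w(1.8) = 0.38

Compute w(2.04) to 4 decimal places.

Euler: w_{n+1} = w_n + h·f(t_n, w_n).
t=1.800000, w=0.380000: f=2.771400 → w ← 0.380000 + 0.08·2.771400 = 0.601712
t=1.880000, w=0.601712: f=2.778051 → w ← 0.601712 + 0.08·2.778051 = 0.823956
t=1.960000, w=0.823956: f=2.784719 → w ← 0.823956 + 0.08·2.784719 = 1.046734
w(2.04) ≈ 1.0467

1.0467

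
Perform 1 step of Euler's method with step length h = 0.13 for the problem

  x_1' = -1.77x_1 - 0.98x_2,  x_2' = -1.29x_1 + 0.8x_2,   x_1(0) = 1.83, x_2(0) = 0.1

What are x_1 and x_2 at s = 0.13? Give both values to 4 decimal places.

Euler on (x_1,x_2): x_1_{n+1} = x_1_n + h·x_1', x_2_{n+1} = x_2_n + h·x_2'.
0.000000: (1.830000, 0.100000); f=(-3.337100, -2.280700) → (1.396177, -0.196491)
(x_1(0.13), x_2(0.13)) ≈ (1.3962, -0.1965)

1.3962, -0.1965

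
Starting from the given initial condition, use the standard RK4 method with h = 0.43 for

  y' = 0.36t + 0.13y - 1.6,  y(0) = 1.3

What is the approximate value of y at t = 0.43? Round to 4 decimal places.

0.7011

RK4: k1 = f(t_n, y_n); k2 = f(t_n + h/2, y_n + (h/2)·k1); k3 = f(t_n + h/2, y_n + (h/2)·k2); k4 = f(t_n + h, y_n + h·k3); y_{n+1} = y_n + (h/6)·(k1 + 2k2 + 2k3 + k4).
t=0.000000, y=1.300000:
  k1 = f(0.000000, 1.300000) = -1.431000
  k2 = f(0.215000, 0.992335) = -1.393596
  k3 = f(0.215000, 1.000377) = -1.392551
  k4 = f(0.430000, 0.701203) = -1.354044
  y ← 1.300000 + (0.43/6)·(k1 + 2k2 + 2k3 + k4) = 0.701057
y(0.43) ≈ 0.7011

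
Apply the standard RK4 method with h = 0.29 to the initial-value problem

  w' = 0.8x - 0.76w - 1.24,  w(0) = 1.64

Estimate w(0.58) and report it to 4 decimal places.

RK4: k1 = f(x_n, w_n); k2 = f(x_n + h/2, w_n + (h/2)·k1); k3 = f(x_n + h/2, w_n + (h/2)·k2); k4 = f(x_n + h, w_n + h·k3); w_{n+1} = w_n + (h/6)·(k1 + 2k2 + 2k3 + k4).
x=0.000000, w=1.640000:
  k1 = f(0.000000, 1.640000) = -2.486400
  k2 = f(0.145000, 1.279472) = -2.096399
  k3 = f(0.145000, 1.336022) = -2.139377
  k4 = f(0.290000, 1.019581) = -1.782881
  w ← 1.640000 + (0.29/6)·(k1 + 2k2 + 2k3 + k4) = 1.024193
x=0.290000, w=1.024193:
  k1 = f(0.290000, 1.024193) = -1.786387
  k2 = f(0.435000, 0.765167) = -1.473527
  k3 = f(0.435000, 0.810532) = -1.508004
  k4 = f(0.580000, 0.586872) = -1.222023
  w ← 1.024193 + (0.29/6)·(k1 + 2k2 + 2k3 + k4) = 0.590572
w(0.58) ≈ 0.5906

0.5906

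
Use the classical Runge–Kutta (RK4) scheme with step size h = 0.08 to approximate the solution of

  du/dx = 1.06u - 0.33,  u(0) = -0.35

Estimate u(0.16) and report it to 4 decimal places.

-0.4722

RK4: k1 = f(x_n, u_n); k2 = f(x_n + h/2, u_n + (h/2)·k1); k3 = f(x_n + h/2, u_n + (h/2)·k2); k4 = f(x_n + h, u_n + h·k3); u_{n+1} = u_n + (h/6)·(k1 + 2k2 + 2k3 + k4).
x=0.000000, u=-0.350000:
  k1 = f(0.000000, -0.350000) = -0.701000
  k2 = f(0.040000, -0.378040) = -0.730722
  k3 = f(0.040000, -0.379229) = -0.731983
  k4 = f(0.080000, -0.408559) = -0.763072
  u ← -0.350000 + (0.08/6)·(k1 + 2k2 + 2k3 + k4) = -0.408526
x=0.080000, u=-0.408526:
  k1 = f(0.080000, -0.408526) = -0.763038
  k2 = f(0.120000, -0.439048) = -0.795391
  k3 = f(0.120000, -0.440342) = -0.796763
  k4 = f(0.160000, -0.472267) = -0.830603
  u ← -0.408526 + (0.08/6)·(k1 + 2k2 + 2k3 + k4) = -0.472232
u(0.16) ≈ -0.4722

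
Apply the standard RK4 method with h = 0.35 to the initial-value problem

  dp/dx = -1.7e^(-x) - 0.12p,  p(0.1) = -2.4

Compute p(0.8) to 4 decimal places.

-2.9458

RK4: k1 = f(x_n, p_n); k2 = f(x_n + h/2, p_n + (h/2)·k1); k3 = f(x_n + h/2, p_n + (h/2)·k2); k4 = f(x_n + h, p_n + h·k3); p_{n+1} = p_n + (h/6)·(k1 + 2k2 + 2k3 + k4).
x=0.100000, p=-2.400000:
  k1 = f(0.100000, -2.400000) = -1.250224
  k2 = f(0.275000, -2.618789) = -0.977018
  k3 = f(0.275000, -2.570978) = -0.982755
  k4 = f(0.450000, -2.743964) = -0.754692
  p ← -2.400000 + (0.35/6)·(k1 + 2k2 + 2k3 + k4) = -2.745594
x=0.450000, p=-2.745594:
  k1 = f(0.450000, -2.745594) = -0.754497
  k2 = f(0.625000, -2.877631) = -0.564629
  k3 = f(0.625000, -2.844404) = -0.568616
  k4 = f(0.800000, -2.944609) = -0.410506
  p ← -2.745594 + (0.35/6)·(k1 + 2k2 + 2k3 + k4) = -2.945764
p(0.8) ≈ -2.9458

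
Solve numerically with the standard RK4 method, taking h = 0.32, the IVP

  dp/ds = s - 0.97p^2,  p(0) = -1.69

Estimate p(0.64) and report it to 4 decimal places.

RK4: k1 = f(s_n, p_n); k2 = f(s_n + h/2, p_n + (h/2)·k1); k3 = f(s_n + h/2, p_n + (h/2)·k2); k4 = f(s_n + h, p_n + h·k3); p_{n+1} = p_n + (h/6)·(k1 + 2k2 + 2k3 + k4).
s=0.000000, p=-1.690000:
  k1 = f(0.000000, -1.690000) = -2.770417
  k2 = f(0.160000, -2.133267) = -4.254302
  k3 = f(0.160000, -2.370688) = -5.291558
  k4 = f(0.320000, -3.383299) = -10.783308
  p ← -1.690000 + (0.32/6)·(k1 + 2k2 + 2k3 + k4) = -3.431090
s=0.320000, p=-3.431090:
  k1 = f(0.320000, -3.431090) = -11.099210
  k2 = f(0.480000, -5.206964) = -25.819101
  k3 = f(0.480000, -7.562147) = -54.990480
  k4 = f(0.640000, -21.028044) = -428.273277
  p ← -3.431090 + (0.32/6)·(k1 + 2k2 + 2k3 + k4) = -35.483978
p(0.64) ≈ -35.4840

-35.4840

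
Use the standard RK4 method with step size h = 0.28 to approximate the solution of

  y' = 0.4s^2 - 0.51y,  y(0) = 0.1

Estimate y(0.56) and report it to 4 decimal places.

RK4: k1 = f(s_n, y_n); k2 = f(s_n + h/2, y_n + (h/2)·k1); k3 = f(s_n + h/2, y_n + (h/2)·k2); k4 = f(s_n + h, y_n + h·k3); y_{n+1} = y_n + (h/6)·(k1 + 2k2 + 2k3 + k4).
s=0.000000, y=0.100000:
  k1 = f(0.000000, 0.100000) = -0.051000
  k2 = f(0.140000, 0.092860) = -0.039519
  k3 = f(0.140000, 0.094467) = -0.040338
  k4 = f(0.280000, 0.088705) = -0.013880
  y ← 0.100000 + (0.28/6)·(k1 + 2k2 + 2k3 + k4) = 0.089519
s=0.280000, y=0.089519:
  k1 = f(0.280000, 0.089519) = -0.014295
  k2 = f(0.420000, 0.087518) = 0.025926
  k3 = f(0.420000, 0.093149) = 0.023054
  k4 = f(0.560000, 0.095974) = 0.076493
  y ← 0.089519 + (0.28/6)·(k1 + 2k2 + 2k3 + k4) = 0.096993
y(0.56) ≈ 0.0970

0.0970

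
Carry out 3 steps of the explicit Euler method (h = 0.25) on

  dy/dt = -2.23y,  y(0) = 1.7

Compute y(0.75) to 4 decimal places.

0.1473

Euler: y_{n+1} = y_n + h·f(t_n, y_n).
t=0.000000, y=1.700000: f=-3.791000 → y ← 1.700000 + 0.25·(-3.791000) = 0.752250
t=0.250000, y=0.752250: f=-1.677517 → y ← 0.752250 + 0.25·(-1.677517) = 0.332871
t=0.500000, y=0.332871: f=-0.742301 → y ← 0.332871 + 0.25·(-0.742301) = 0.147295
y(0.75) ≈ 0.1473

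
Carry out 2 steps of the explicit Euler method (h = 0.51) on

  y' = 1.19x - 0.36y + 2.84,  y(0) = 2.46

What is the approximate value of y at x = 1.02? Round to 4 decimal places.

4.5800

Euler: y_{n+1} = y_n + h·f(x_n, y_n).
x=0.000000, y=2.460000: f=1.954400 → y ← 2.460000 + 0.51·1.954400 = 3.456744
x=0.510000, y=3.456744: f=2.202472 → y ← 3.456744 + 0.51·2.202472 = 4.580005
y(1.02) ≈ 4.5800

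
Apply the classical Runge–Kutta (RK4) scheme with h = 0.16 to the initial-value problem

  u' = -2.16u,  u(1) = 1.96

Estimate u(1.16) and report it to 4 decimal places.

RK4: k1 = f(t_n, u_n); k2 = f(t_n + h/2, u_n + (h/2)·k1); k3 = f(t_n + h/2, u_n + (h/2)·k2); k4 = f(t_n + h, u_n + h·k3); u_{n+1} = u_n + (h/6)·(k1 + 2k2 + 2k3 + k4).
t=1.000000, u=1.960000:
  k1 = f(1.000000, 1.960000) = -4.233600
  k2 = f(1.080000, 1.621312) = -3.502034
  k3 = f(1.080000, 1.679837) = -3.628449
  k4 = f(1.160000, 1.379448) = -2.979608
  u ← 1.960000 + (0.16/6)·(k1 + 2k2 + 2k3 + k4) = 1.387355
u(1.16) ≈ 1.3874

1.3874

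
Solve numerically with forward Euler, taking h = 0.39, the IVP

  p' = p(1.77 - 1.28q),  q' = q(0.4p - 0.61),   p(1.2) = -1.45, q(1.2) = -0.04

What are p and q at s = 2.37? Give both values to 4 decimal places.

-7.1471, -0.0008

Euler on (p,q): p_{n+1} = p_n + h·p', q_{n+1} = q_n + h·q'.
1.200000: (-1.450000, -0.040000); f=(-2.640740, 0.047600) → (-2.479889, -0.021436)
1.590000: (-2.479889, -0.021436); f=(-4.457446, 0.034340) → (-4.218293, -0.008044)
1.980000: (-4.218293, -0.008044); f=(-7.509809, 0.018479) → (-7.147118, -0.000837)
(p(2.37), q(2.37)) ≈ (-7.1471, -0.0008)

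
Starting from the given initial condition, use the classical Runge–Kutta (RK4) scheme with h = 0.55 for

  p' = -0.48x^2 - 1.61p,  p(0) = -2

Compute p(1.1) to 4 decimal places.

RK4: k1 = f(x_n, p_n); k2 = f(x_n + h/2, p_n + (h/2)·k1); k3 = f(x_n + h/2, p_n + (h/2)·k2); k4 = f(x_n + h, p_n + h·k3); p_{n+1} = p_n + (h/6)·(k1 + 2k2 + 2k3 + k4).
x=0.000000, p=-2.000000:
  k1 = f(0.000000, -2.000000) = 3.220000
  k2 = f(0.275000, -1.114500) = 1.758045
  k3 = f(0.275000, -1.516538) = 2.405326
  k4 = f(0.550000, -0.677071) = 0.944884
  p ← -2.000000 + (0.55/6)·(k1 + 2k2 + 2k3 + k4) = -0.854934
x=0.550000, p=-0.854934:
  k1 = f(0.550000, -0.854934) = 1.231244
  k2 = f(0.825000, -0.516342) = 0.504611
  k3 = f(0.825000, -0.716166) = 0.826328
  k4 = f(1.100000, -0.400454) = 0.063931
  p ← -0.854934 + (0.55/6)·(k1 + 2k2 + 2k3 + k4) = -0.492205
p(1.1) ≈ -0.4922

-0.4922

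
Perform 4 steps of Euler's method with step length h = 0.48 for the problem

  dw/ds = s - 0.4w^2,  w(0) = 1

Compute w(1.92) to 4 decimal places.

1.6221

Euler: w_{n+1} = w_n + h·f(s_n, w_n).
s=0.000000, w=1.000000: f=-0.400000 → w ← 1.000000 + 0.48·(-0.400000) = 0.808000
s=0.480000, w=0.808000: f=0.218854 → w ← 0.808000 + 0.48·0.218854 = 0.913050
s=0.960000, w=0.913050: f=0.626536 → w ← 0.913050 + 0.48·0.626536 = 1.213787
s=1.440000, w=1.213787: f=0.850688 → w ← 1.213787 + 0.48·0.850688 = 1.622118
w(1.92) ≈ 1.6221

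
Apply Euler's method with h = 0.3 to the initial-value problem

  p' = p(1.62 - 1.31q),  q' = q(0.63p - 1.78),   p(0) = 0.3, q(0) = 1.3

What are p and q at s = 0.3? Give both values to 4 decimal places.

0.2925, 0.6795

Euler on (p,q): p_{n+1} = p_n + h·p', q_{n+1} = q_n + h·q'.
0.000000: (0.300000, 1.300000); f=(-0.024900, -2.068300) → (0.292530, 0.679510)
(p(0.3), q(0.3)) ≈ (0.2925, 0.6795)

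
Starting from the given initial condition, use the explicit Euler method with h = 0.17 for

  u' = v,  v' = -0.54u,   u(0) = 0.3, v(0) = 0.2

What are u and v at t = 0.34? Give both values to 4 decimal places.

0.3633, 0.1418

Euler on (u,v): u_{n+1} = u_n + h·u', v_{n+1} = v_n + h·v'.
0.000000: (0.300000, 0.200000); f=(0.200000, -0.162000) → (0.334000, 0.172460)
0.170000: (0.334000, 0.172460); f=(0.172460, -0.180360) → (0.363318, 0.141799)
(u(0.34), v(0.34)) ≈ (0.3633, 0.1418)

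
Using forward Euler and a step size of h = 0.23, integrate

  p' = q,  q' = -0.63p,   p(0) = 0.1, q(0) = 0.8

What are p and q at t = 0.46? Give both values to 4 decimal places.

0.4647, 0.7444

Euler on (p,q): p_{n+1} = p_n + h·p', q_{n+1} = q_n + h·q'.
0.000000: (0.100000, 0.800000); f=(0.800000, -0.063000) → (0.284000, 0.785510)
0.230000: (0.284000, 0.785510); f=(0.785510, -0.178920) → (0.464667, 0.744358)
(p(0.46), q(0.46)) ≈ (0.4647, 0.7444)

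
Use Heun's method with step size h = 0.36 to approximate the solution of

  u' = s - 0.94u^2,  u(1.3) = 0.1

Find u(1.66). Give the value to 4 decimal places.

Heun: k1 = f(s_n, u_n); k2 = f(s_n + h, u_n + h·k1); u_{n+1} = u_n + (h/2)·(k1 + k2).
s=1.300000, u=0.100000:
  k1 = f(1.300000, 0.100000) = 1.290600
  k2 = f(1.660000, 0.564616) = 1.360336
  u ← 0.100000 + (0.36/2)·(1.290600 + 1.360336) = 0.577169
u(1.66) ≈ 0.5772

0.5772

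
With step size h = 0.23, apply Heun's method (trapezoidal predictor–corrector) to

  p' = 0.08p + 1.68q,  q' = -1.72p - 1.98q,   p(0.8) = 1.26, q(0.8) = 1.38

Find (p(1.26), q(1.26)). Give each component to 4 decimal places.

Heun on (p,q): k1 = f(x_n, state_n); k2 = f(x_n + h, state_n + h·k1); state_{n+1} = state_n + (h/2)·(k1 + k2).
0.800000: (1.260000, 1.380000)
  k1 = (2.419200, -4.899600)
  predictor → (1.816416, 0.253092)
  k2 = (0.570508, -3.625358)
  → (1.603816, 0.399630)
1.030000: (1.603816, 0.399630)
  k1 = (0.799683, -3.549831)
  predictor → (1.787744, -0.416831)
  k2 = (-0.557257, -2.249593)
  → (1.631695, -0.267304)
(p(1.26), q(1.26)) ≈ (1.6317, -0.2673)

1.6317, -0.2673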